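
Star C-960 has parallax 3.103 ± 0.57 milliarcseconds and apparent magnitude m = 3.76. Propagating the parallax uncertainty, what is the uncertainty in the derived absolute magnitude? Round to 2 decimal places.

M = m − 5 log₁₀ d + 5 = m + 5 log₁₀ p + 5, so ∂M/∂p = 5/(p ln 10).
σ_M = (5/ln 10) · (σ_p/p) = 2.1715 × 0.57/3.103 = 2.1715 × 0.18369 = 0.39888.

σ_M = 0.40 mag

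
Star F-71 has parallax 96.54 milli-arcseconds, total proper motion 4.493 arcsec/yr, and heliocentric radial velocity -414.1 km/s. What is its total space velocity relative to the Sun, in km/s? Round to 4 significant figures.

469.2 km/s

d = 1/p = 1/0.09654″ = 10.358 pc.
v_t = 4.740 μ d = 4.740 × 4.493 × 10.358 = 220.59 km/s.
v = √(v_r² + v_t²) = √((-414.1)² + 220.59²) = √220139 = 469.19 km/s.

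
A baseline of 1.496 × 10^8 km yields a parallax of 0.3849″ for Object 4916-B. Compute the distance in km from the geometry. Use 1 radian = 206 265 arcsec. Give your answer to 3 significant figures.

8.02 × 10^13 km

θ = 0.3849″ = 0.3849/206265 = 1.8660 × 10^-6 rad.
d = B/θ = (1.496 × 10^8) / (1.8660 × 10^-6) = 8.0171 × 10^13 km.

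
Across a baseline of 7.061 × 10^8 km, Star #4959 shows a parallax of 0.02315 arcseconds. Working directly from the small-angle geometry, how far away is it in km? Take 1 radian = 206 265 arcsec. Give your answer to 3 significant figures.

6.29 × 10^15 km

θ = 0.02315″ = 0.02315/206265 = 1.1223 × 10^-7 rad.
d = B/θ = (7.061 × 10^8) / (1.1223 × 10^-7) = 6.2915 × 10^15 km.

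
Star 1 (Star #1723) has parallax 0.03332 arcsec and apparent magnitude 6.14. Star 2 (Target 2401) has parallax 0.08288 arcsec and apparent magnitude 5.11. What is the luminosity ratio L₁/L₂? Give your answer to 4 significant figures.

d₁ = 1/p₁ = 1/0.03332″ = 30.012 pc; d₂ = 1/p₂ = 1/0.08288″ = 12.066 pc.
M₁ = m₁ − 5 log₁₀ d₁ + 5 = 6.14 − 7.3865 + 5 = 3.7535.
M₂ = 5.11 − 5.4078 + 5 = 4.7022.
L₁/L₂ = 10^(0.4(M₂ − M₁)) = 10^(0.4 × 0.9487) = 10^0.37948 = 2.396.

L₁/L₂ = 2.396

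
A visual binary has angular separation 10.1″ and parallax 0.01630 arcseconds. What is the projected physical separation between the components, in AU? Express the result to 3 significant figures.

d = 1/p = 1/0.01630″ = 61.35 pc.
At distance d (pc), an angle of θ arcsec spans θ·d AU: s = 10.1 × 61.35 = 619.64 AU.

620 AU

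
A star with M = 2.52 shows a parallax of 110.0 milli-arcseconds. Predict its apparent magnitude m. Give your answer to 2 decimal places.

m = 2.31

d = 1/p = 1/0.1100″ = 9.0909 pc.
m − M = 5 log₁₀ d − 5 = 5 log₁₀(9.0909) − 5 = 4.7930 − 5 = -0.2070.
m = M + (m − M) = 2.52 + (-0.2070) = 2.31.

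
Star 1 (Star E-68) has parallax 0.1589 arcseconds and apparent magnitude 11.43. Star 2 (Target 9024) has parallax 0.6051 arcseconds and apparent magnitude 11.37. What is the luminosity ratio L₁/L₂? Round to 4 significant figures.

d₁ = 1/p₁ = 1/0.1589″ = 6.2933 pc; d₂ = 1/p₂ = 1/0.6051″ = 1.6526 pc.
M₁ = m₁ − 5 log₁₀ d₁ + 5 = 11.43 − 3.9944 + 5 = 12.4356.
M₂ = 11.37 − 1.0908 + 5 = 15.2792.
L₁/L₂ = 10^(0.4(M₂ − M₁)) = 10^(0.4 × 2.8436) = 10^1.13744 = 13.723.

L₁/L₂ = 13.72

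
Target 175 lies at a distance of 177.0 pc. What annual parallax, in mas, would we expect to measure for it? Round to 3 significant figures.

p = 1/d = 1/177 = 0.0056497 arcsec.
= 0.0056497 × 1000 = 5.6497 mas.

5.65 mas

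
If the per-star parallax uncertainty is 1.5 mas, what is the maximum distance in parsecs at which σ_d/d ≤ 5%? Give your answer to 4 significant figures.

σ_d/d = σ_p/p, so the condition is σ_p/p ≤ 0.05, i.e. p ≥ σ_p/0.05.
p_min = 1.5/0.05 = 30 mas = 0.03 arcsec.
d_max = 1/p_min = 1/0.03 = 33.333 pc.

33.33 pc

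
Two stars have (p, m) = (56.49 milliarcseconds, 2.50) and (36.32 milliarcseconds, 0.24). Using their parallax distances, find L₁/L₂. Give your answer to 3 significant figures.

d₁ = 1/p₁ = 1/0.05649″ = 17.702 pc; d₂ = 1/p₂ = 1/0.03632″ = 27.533 pc.
M₁ = m₁ − 5 log₁₀ d₁ + 5 = 2.50 − 6.2401 + 5 = 1.2599.
M₂ = 0.24 − 7.1993 + 5 = -1.9593.
L₁/L₂ = 10^(0.4(M₂ − M₁)) = 10^(0.4 × (-3.2192)) = 10^(-1.28768) = 0.051561.

L₁/L₂ = 0.0516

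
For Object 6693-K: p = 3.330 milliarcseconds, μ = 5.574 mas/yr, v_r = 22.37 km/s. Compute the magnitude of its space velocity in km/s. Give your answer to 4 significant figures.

d = 1/p = 1/0.003330″ = 300.3 pc.
μ = 5.574 mas/yr = 0.005574 ″/yr.
v_t = 4.740 μ d = 4.740 × 0.005574 × 300.3 = 7.9342 km/s.
v = √(v_r² + v_t²) = √(22.37² + 7.9342²) = √563.368 = 23.735 km/s.

23.74 km/s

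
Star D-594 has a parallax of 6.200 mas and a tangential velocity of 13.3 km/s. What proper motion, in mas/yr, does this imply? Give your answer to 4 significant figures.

17.40 mas/yr

d = 1/p = 1/0.006200″ = 161.29 pc.
μ = v_t / (4.74 d) = 13.3 / (4.74 × 161.29) = 13.3 / 764.51 = 0.017397 ″/yr = 17.397 mas/yr.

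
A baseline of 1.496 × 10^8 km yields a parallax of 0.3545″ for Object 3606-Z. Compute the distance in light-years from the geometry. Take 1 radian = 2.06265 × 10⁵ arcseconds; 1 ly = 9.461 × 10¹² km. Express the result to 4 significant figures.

9.200 ly

θ = 0.3545″ = 0.3545/206265 = 1.7187 × 10^-6 rad.
d = B/θ = (1.496 × 10^8) / (1.7187 × 10^-6) = 8.7043 × 10^13 km = (8.7043 × 10^13) / (9.461 × 10^12) ly = 9.2002 ly.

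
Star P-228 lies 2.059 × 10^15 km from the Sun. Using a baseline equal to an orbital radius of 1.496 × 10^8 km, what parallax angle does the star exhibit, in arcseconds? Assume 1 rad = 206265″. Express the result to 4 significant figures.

θ ≈ B/d = (1.496 × 10^8) / (2.059 × 10^15) = 7.2657 × 10^-8 rad.
In arcseconds: 7.2657 × 10^-8 × 206265 = 0.014987″.

0.01499 arcsec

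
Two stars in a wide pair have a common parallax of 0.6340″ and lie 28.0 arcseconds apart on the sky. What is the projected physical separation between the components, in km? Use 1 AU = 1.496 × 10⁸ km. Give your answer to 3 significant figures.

d = 1/p = 1/0.6340″ = 1.5773 pc.
At distance d (pc), an angle of θ arcsec spans θ·d AU: s = 28.0 × 1.5773 = 44.164 AU.
= 44.164 × 1.496 × 10⁸ km = 6.6069 × 10^9 km.

6.61 × 10^9 km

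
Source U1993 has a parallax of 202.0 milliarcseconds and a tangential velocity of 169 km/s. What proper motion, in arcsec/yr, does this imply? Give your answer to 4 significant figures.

7.202 arcsec/yr

d = 1/p = 1/0.2020″ = 4.9505 pc.
μ = v_t / (4.74 d) = 169 / (4.74 × 4.9505) = 169 / 23.465 = 7.2022 ″/yr.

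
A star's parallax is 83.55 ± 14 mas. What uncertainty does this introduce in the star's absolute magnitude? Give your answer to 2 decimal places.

M = m − 5 log₁₀ d + 5 = m + 5 log₁₀ p + 5, so ∂M/∂p = 5/(p ln 10).
σ_M = (5/ln 10) · (σ_p/p) = 2.1715 × 14/83.55 = 2.1715 × 0.16756 = 0.36386.

σ_M = 0.36 mag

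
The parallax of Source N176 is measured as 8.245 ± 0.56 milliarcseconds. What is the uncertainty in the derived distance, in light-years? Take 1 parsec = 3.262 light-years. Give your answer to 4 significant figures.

26.87 ly

d = 1/p, so σ_d = σ_p / p².
σ_d = 0.000560 / (0.008245)² = 0.000560 / 0.00006798 = 8.2377 pc = 8.2377 × 3.262 ly = 26.871 ly.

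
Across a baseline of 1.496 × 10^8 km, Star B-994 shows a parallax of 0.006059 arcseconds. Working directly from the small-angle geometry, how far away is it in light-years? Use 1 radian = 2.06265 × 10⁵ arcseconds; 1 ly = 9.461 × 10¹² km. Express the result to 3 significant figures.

538 ly

θ = 0.006059″ = 0.006059/206265 = 2.9375 × 10^-8 rad.
d = B/θ = (1.496 × 10^8) / (2.9375 × 10^-8) = 5.0928 × 10^15 km = (5.0928 × 10^15) / (9.461 × 10^12) ly = 538.29 ly.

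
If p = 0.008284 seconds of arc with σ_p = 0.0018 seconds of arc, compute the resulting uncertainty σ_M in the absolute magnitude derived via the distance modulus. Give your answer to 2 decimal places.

σ_M = 0.47 mag

M = m − 5 log₁₀ d + 5 = m + 5 log₁₀ p + 5, so ∂M/∂p = 5/(p ln 10).
σ_M = (5/ln 10) · (σ_p/p) = 2.1715 × 0.0018/0.008284 = 2.1715 × 0.21729 = 0.47185.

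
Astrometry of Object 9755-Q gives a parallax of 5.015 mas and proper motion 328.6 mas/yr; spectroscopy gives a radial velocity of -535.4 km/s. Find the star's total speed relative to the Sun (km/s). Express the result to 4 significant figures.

619.0 km/s

d = 1/p = 1/0.005015″ = 199.4 pc.
μ = 328.6 mas/yr = 0.3286 ″/yr.
v_t = 4.740 μ d = 4.740 × 0.3286 × 199.4 = 310.58 km/s.
v = √(v_r² + v_t²) = √((-535.4)² + 310.58²) = √383113 = 618.96 km/s.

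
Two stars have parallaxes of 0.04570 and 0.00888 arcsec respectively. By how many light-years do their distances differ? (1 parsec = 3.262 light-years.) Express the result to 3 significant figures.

d_A = 1/0.04570″ = 21.882 pc; d_B = 1/0.008880″ = 112.61 pc.
|d_B − d_A| = |112.61 − 21.882| = 90.728 pc = 90.728 × 3.262 ly = 295.95 ly.

296 ly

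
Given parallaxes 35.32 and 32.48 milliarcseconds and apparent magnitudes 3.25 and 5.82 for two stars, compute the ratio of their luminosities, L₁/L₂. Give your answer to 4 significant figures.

L₁/L₂ = 9.020

d₁ = 1/p₁ = 1/0.03532″ = 28.313 pc; d₂ = 1/p₂ = 1/0.03248″ = 30.788 pc.
M₁ = m₁ − 5 log₁₀ d₁ + 5 = 3.25 − 7.2599 + 5 = 0.9901.
M₂ = 5.82 − 7.4419 + 5 = 3.3781.
L₁/L₂ = 10^(0.4(M₂ − M₁)) = 10^(0.4 × 2.3880) = 10^0.95520 = 9.0199.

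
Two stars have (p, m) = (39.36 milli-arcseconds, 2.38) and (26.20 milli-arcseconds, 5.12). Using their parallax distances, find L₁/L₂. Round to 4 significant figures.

L₁/L₂ = 5.527

d₁ = 1/p₁ = 1/0.03936″ = 25.407 pc; d₂ = 1/p₂ = 1/0.02620″ = 38.168 pc.
M₁ = m₁ − 5 log₁₀ d₁ + 5 = 2.38 − 7.0248 + 5 = 0.3552.
M₂ = 5.12 − 7.9085 + 5 = 2.2115.
L₁/L₂ = 10^(0.4(M₂ − M₁)) = 10^(0.4 × 1.8563) = 10^0.74252 = 5.5274.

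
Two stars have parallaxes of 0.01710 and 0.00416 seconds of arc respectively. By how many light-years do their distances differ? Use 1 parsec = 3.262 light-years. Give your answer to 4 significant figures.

593.4 ly

d_A = 1/0.01710″ = 58.48 pc; d_B = 1/0.004160″ = 240.38 pc.
|d_B − d_A| = |240.38 − 58.48| = 181.9 pc = 181.9 × 3.262 ly = 593.36 ly.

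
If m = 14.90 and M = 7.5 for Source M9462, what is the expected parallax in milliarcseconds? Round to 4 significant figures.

3.311 mas

m − M = 14.90 − 7.5 = 7.40.
d = 10^((m−M)/5 + 1) = 10^2.480 = 302 pc.
p = 1/d = 1/302 = 0.0033113 arcsec = 3.3113 mas.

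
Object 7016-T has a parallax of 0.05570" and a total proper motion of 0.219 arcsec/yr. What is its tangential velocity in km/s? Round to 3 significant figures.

d = 1/p = 1/0.05570″ = 17.953 pc.
v_t = 4.74 × μ × d = 4.74 × 0.219 × 17.953 = 18.636 km/s.

18.6 km/s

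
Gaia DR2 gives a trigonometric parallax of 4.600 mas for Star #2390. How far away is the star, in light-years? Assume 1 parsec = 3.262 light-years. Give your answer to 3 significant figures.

p = 4.600 mas = 0.004600 arcsec.
d = 1/p = 1/0.004600 = 217.39 pc.
In light-years: 217.39 × 3.262 = 709.13 ly.

709 light years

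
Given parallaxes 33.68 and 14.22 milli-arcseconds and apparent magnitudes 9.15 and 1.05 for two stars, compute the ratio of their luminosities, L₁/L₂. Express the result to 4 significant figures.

L₁/L₂ = 0.0001026

d₁ = 1/p₁ = 1/0.03368″ = 29.691 pc; d₂ = 1/p₂ = 1/0.01422″ = 70.323 pc.
M₁ = m₁ − 5 log₁₀ d₁ + 5 = 9.15 − 7.3631 + 5 = 6.7869.
M₂ = 1.05 − 9.2355 + 5 = -3.1855.
L₁/L₂ = 10^(0.4(M₂ − M₁)) = 10^(0.4 × (-9.9724)) = 10^(-3.98896) = 0.00010257.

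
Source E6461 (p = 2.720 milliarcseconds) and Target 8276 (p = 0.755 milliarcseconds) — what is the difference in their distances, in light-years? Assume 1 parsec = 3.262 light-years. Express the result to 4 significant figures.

3121 ly

d_A = 1/0.002720″ = 367.65 pc; d_B = 1/0.0007550″ = 1324.5 pc.
|d_B − d_A| = |1324.5 − 367.65| = 956.85 pc = 956.85 × 3.262 ly = 3121.2 ly.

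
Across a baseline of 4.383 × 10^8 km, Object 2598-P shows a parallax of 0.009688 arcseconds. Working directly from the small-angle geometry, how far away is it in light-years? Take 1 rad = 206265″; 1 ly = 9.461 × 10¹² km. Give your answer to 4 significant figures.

θ = 0.009688″ = 0.009688/206265 = 4.6969 × 10^-8 rad.
d = B/θ = (4.383 × 10^8) / (4.6969 × 10^-8) = 9.3317 × 10^15 km = (9.3317 × 10^15) / (9.461 × 10^12) ly = 986.33 ly.

986.3 ly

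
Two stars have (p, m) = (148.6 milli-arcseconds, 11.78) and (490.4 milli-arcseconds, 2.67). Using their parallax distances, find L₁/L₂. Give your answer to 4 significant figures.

d₁ = 1/p₁ = 1/0.1486″ = 6.7295 pc; d₂ = 1/p₂ = 1/0.4904″ = 2.0392 pc.
M₁ = m₁ − 5 log₁₀ d₁ + 5 = 11.78 − 4.1399 + 5 = 12.6401.
M₂ = 2.67 − 1.5473 + 5 = 6.1227.
L₁/L₂ = 10^(0.4(M₂ − M₁)) = 10^(0.4 × (-6.5174)) = 10^(-2.60696) = 0.002472.

L₁/L₂ = 0.002472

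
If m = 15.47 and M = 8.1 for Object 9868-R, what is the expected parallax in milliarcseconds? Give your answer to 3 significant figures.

m − M = 15.47 − 8.1 = 7.37.
d = 10^((m−M)/5 + 1) = 10^2.474 = 297.85 pc.
p = 1/d = 1/297.85 = 0.0033574 arcsec = 3.3574 mas.

3.36 mas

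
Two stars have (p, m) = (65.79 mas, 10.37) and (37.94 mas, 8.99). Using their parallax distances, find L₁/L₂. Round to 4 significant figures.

L₁/L₂ = 0.09330

d₁ = 1/p₁ = 1/0.06579″ = 15.2 pc; d₂ = 1/p₂ = 1/0.03794″ = 26.357 pc.
M₁ = m₁ − 5 log₁₀ d₁ + 5 = 10.37 − 5.9092 + 5 = 9.4608.
M₂ = 8.99 − 7.1045 + 5 = 6.8855.
L₁/L₂ = 10^(0.4(M₂ − M₁)) = 10^(0.4 × (-2.5753)) = 10^(-1.03012) = 0.0933.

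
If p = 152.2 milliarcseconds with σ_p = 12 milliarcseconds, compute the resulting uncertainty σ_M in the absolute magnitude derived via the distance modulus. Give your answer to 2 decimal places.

σ_M = 0.17 mag

M = m − 5 log₁₀ d + 5 = m + 5 log₁₀ p + 5, so ∂M/∂p = 5/(p ln 10).
σ_M = (5/ln 10) · (σ_p/p) = 2.1715 × 12/152.2 = 2.1715 × 0.078844 = 0.17121.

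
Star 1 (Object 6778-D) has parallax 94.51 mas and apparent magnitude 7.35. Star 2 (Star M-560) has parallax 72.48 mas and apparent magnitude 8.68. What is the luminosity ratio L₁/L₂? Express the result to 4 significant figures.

L₁/L₂ = 2.002

d₁ = 1/p₁ = 1/0.09451″ = 10.581 pc; d₂ = 1/p₂ = 1/0.07248″ = 13.797 pc.
M₁ = m₁ − 5 log₁₀ d₁ + 5 = 7.35 − 5.1226 + 5 = 7.2274.
M₂ = 8.68 − 5.6989 + 5 = 7.9811.
L₁/L₂ = 10^(0.4(M₂ − M₁)) = 10^(0.4 × 0.7537) = 10^0.30148 = 2.0021.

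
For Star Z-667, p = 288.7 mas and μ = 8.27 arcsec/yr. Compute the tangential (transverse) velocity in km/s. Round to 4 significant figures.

d = 1/p = 1/0.2887″ = 3.4638 pc.
v_t = 4.74 × μ × d = 4.74 × 8.27 × 3.4638 = 135.78 km/s.

135.8 km/s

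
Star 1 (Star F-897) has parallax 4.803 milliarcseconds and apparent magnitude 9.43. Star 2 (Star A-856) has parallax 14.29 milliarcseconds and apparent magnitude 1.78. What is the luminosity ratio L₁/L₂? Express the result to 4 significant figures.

L₁/L₂ = 0.007710

d₁ = 1/p₁ = 1/0.004803″ = 208.2 pc; d₂ = 1/p₂ = 1/0.01429″ = 69.979 pc.
M₁ = m₁ − 5 log₁₀ d₁ + 5 = 9.43 − 11.5924 + 5 = 2.8376.
M₂ = 1.78 − 9.2248 + 5 = -2.4448.
L₁/L₂ = 10^(0.4(M₂ − M₁)) = 10^(0.4 × (-5.2824)) = 10^(-2.11296) = 0.0077097.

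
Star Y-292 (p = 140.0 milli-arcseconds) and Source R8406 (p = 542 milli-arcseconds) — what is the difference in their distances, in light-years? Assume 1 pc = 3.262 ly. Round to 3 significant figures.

17.3 ly

d_A = 1/0.1400″ = 7.1429 pc; d_B = 1/0.5420″ = 1.845 pc.
|d_B − d_A| = |1.845 − 7.1429| = 5.2979 pc = 5.2979 × 3.262 ly = 17.282 ly.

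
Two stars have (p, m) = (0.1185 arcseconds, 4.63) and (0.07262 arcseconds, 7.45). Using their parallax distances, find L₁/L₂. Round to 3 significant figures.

d₁ = 1/p₁ = 1/0.1185″ = 8.4388 pc; d₂ = 1/p₂ = 1/0.07262″ = 13.77 pc.
M₁ = m₁ − 5 log₁₀ d₁ + 5 = 4.63 − 4.6314 + 5 = 4.9986.
M₂ = 7.45 − 5.6947 + 5 = 6.7553.
L₁/L₂ = 10^(0.4(M₂ − M₁)) = 10^(0.4 × 1.7567) = 10^0.70268 = 5.0429.

L₁/L₂ = 5.04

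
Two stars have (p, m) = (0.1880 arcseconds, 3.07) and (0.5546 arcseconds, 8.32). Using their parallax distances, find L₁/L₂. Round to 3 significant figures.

L₁/L₂ = 1100

d₁ = 1/p₁ = 1/0.1880″ = 5.3191 pc; d₂ = 1/p₂ = 1/0.5546″ = 1.8031 pc.
M₁ = m₁ − 5 log₁₀ d₁ + 5 = 3.07 − 3.6292 + 5 = 4.4408.
M₂ = 8.32 − 1.2801 + 5 = 12.0399.
L₁/L₂ = 10^(0.4(M₂ − M₁)) = 10^(0.4 × 7.5991) = 10^3.03964 = 1095.6.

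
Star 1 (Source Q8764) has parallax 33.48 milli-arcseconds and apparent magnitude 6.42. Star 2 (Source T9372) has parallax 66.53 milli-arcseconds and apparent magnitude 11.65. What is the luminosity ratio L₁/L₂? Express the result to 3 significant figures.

d₁ = 1/p₁ = 1/0.03348″ = 29.869 pc; d₂ = 1/p₂ = 1/0.06653″ = 15.031 pc.
M₁ = m₁ − 5 log₁₀ d₁ + 5 = 6.42 − 7.3761 + 5 = 4.0439.
M₂ = 11.65 − 5.8849 + 5 = 10.7651.
L₁/L₂ = 10^(0.4(M₂ − M₁)) = 10^(0.4 × 6.7212) = 10^2.68848 = 488.07.

L₁/L₂ = 488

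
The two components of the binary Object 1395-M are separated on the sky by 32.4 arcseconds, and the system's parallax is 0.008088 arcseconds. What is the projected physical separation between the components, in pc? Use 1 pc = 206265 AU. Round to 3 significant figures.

d = 1/p = 1/0.008088″ = 123.64 pc.
At distance d (pc), an angle of θ arcsec spans θ·d AU: s = 32.4 × 123.64 = 4005.9 AU.
= 4005.9 / 206265 = 0.019421 pc.

0.0194 pc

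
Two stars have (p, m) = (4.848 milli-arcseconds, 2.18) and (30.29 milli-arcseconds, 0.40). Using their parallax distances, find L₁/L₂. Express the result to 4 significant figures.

L₁/L₂ = 7.577

d₁ = 1/p₁ = 1/0.004848″ = 206.27 pc; d₂ = 1/p₂ = 1/0.03029″ = 33.014 pc.
M₁ = m₁ − 5 log₁₀ d₁ + 5 = 2.18 − 11.5722 + 5 = -4.3922.
M₂ = 0.40 − 7.5935 + 5 = -2.1935.
L₁/L₂ = 10^(0.4(M₂ − M₁)) = 10^(0.4 × 2.1987) = 10^0.87948 = 7.5767.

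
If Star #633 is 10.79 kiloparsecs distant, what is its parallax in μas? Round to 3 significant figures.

d = 10.79 kpc = 10790 pc.
p = 1/d = 1/10790 = 0.000092678 arcsec.
= 0.000092678 × 10⁶ = 92.678 μas.

92.7 μas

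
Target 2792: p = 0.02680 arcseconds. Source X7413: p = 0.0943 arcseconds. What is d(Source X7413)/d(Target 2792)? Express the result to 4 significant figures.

0.2842

Since d = 1/p, d_B/d_A = p_A/p_B.
= 0.02680 / 0.0943 = 0.2842.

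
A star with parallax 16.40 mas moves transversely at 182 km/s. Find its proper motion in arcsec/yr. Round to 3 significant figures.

0.630 arcsec/yr

d = 1/p = 1/0.01640″ = 60.976 pc.
μ = v_t / (4.74 d) = 182 / (4.74 × 60.976) = 182 / 289.03 = 0.62969 ″/yr.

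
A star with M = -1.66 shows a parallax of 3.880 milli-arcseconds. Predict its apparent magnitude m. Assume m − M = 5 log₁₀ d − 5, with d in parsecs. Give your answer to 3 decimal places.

m = 5.396

d = 1/p = 1/0.003880″ = 257.73 pc.
m − M = 5 log₁₀ d − 5 = 5 log₁₀(257.73) − 5 = 12.0558 − 5 = 7.0558.
m = M + (m − M) = -1.66 + 7.0558 = 5.396.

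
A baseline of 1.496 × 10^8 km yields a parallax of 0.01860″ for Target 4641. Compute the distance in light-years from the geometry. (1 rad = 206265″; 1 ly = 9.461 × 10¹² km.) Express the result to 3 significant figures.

175 ly

θ = 0.01860″ = 0.01860/206265 = 9.0175 × 10^-8 rad.
d = B/θ = (1.496 × 10^8) / (9.0175 × 10^-8) = 1.6590 × 10^15 km = (1.6590 × 10^15) / (9.461 × 10^12) ly = 175.35 ly.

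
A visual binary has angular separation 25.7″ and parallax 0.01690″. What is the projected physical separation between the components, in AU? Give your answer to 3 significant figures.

1520 AU

d = 1/p = 1/0.01690″ = 59.172 pc.
At distance d (pc), an angle of θ arcsec spans θ·d AU: s = 25.7 × 59.172 = 1520.7 AU.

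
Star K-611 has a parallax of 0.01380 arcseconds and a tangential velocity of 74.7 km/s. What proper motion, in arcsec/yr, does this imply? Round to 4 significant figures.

d = 1/p = 1/0.01380″ = 72.464 pc.
μ = v_t / (4.74 d) = 74.7 / (4.74 × 72.464) = 74.7 / 343.48 = 0.21748 ″/yr.

0.2175 arcsec/yr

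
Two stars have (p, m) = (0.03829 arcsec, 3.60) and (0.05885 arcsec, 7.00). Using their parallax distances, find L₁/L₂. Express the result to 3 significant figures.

d₁ = 1/p₁ = 1/0.03829″ = 26.116 pc; d₂ = 1/p₂ = 1/0.05885″ = 16.992 pc.
M₁ = m₁ − 5 log₁₀ d₁ + 5 = 3.60 − 7.0845 + 5 = 1.5155.
M₂ = 7.00 − 6.1512 + 5 = 5.8488.
L₁/L₂ = 10^(0.4(M₂ − M₁)) = 10^(0.4 × 4.3333) = 10^1.73332 = 54.115.

L₁/L₂ = 54.1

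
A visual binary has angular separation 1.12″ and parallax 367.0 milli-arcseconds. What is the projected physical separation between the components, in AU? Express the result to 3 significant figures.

3.05 AU

d = 1/p = 1/0.3670″ = 2.7248 pc.
At distance d (pc), an angle of θ arcsec spans θ·d AU: s = 1.12 × 2.7248 = 3.0518 AU.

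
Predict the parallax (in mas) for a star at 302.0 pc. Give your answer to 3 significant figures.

p = 1/d = 1/302 = 0.0033113 arcsec.
= 0.0033113 × 1000 = 3.3113 mas.

3.31 mas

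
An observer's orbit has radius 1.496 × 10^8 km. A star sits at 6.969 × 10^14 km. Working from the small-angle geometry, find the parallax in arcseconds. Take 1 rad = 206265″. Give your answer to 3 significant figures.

θ ≈ B/d = (1.496 × 10^8) / (6.969 × 10^14) = 2.1466 × 10^-7 rad.
In arcseconds: 2.1466 × 10^-7 × 206265 = 0.044277″.

0.0443 arcsec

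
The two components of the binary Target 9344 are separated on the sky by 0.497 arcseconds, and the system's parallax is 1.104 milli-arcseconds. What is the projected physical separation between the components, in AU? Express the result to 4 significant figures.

d = 1/p = 1/0.001104″ = 905.8 pc.
At distance d (pc), an angle of θ arcsec spans θ·d AU: s = 0.497 × 905.8 = 450.18 AU.

450.2 AU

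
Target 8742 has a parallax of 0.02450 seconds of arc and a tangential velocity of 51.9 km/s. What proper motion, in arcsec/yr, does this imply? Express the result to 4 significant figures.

0.2683 arcsec/yr

d = 1/p = 1/0.02450″ = 40.816 pc.
μ = v_t / (4.74 d) = 51.9 / (4.74 × 40.816) = 51.9 / 193.47 = 0.26826 ″/yr.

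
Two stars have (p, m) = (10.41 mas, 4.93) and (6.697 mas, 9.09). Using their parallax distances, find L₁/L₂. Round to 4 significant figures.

d₁ = 1/p₁ = 1/0.01041″ = 96.061 pc; d₂ = 1/p₂ = 1/0.006697″ = 149.32 pc.
M₁ = m₁ − 5 log₁₀ d₁ + 5 = 4.93 − 9.9127 + 5 = 0.0173.
M₂ = 9.09 − 10.8706 + 5 = 3.2194.
L₁/L₂ = 10^(0.4(M₂ − M₁)) = 10^(0.4 × 3.2021) = 10^1.28084 = 19.091.

L₁/L₂ = 19.09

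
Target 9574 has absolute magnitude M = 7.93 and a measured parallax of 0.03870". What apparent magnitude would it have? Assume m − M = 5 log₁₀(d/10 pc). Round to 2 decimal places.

d = 1/p = 1/0.03870″ = 25.84 pc.
m − M = 5 log₁₀ d − 5 = 5 log₁₀(25.84) − 5 = 7.0615 − 5 = 2.0615.
m = M + (m − M) = 7.93 + 2.0615 = 9.99.

m = 9.99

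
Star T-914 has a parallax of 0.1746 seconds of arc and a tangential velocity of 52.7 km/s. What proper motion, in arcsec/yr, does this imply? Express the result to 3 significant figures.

1.94 arcsec/yr

d = 1/p = 1/0.1746″ = 5.7274 pc.
μ = v_t / (4.74 d) = 52.7 / (4.74 × 5.7274) = 52.7 / 27.148 = 1.9412 ″/yr.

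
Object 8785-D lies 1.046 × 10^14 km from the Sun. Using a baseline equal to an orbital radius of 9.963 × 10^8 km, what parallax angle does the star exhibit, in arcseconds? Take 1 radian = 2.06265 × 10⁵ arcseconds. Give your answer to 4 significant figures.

θ ≈ B/d = (9.963 × 10^8) / (1.046 × 10^14) = 9.5249 × 10^-6 rad.
In arcseconds: 9.5249 × 10^-6 × 206265 = 1.9647″.

1.965 arcsec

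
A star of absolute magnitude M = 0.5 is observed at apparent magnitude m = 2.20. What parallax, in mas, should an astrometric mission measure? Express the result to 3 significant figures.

45.7 mas

m − M = 2.20 − 0.5 = 1.70.
d = 10^((m−M)/5 + 1) = 10^1.340 = 21.878 pc.
p = 1/d = 1/21.878 = 0.045708 arcsec = 45.708 mas.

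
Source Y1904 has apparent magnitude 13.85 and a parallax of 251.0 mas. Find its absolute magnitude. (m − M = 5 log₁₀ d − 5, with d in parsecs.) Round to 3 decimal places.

d = 1/p = 1/0.2510″ = 3.9841 pc.
m − M = 5 log₁₀(3.9841) − 5 = 3.0017 − 5 = -1.9983.
M = m − (m − M) = 13.85 − (-1.9983) = 15.848.

M = 15.848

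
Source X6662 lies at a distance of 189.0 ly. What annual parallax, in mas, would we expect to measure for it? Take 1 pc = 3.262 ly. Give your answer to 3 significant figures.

d = 189.0 ly ÷ 3.262 = 57.94 pc.
p = 1/d = 1/57.94 = 0.017259 arcsec.
= 0.017259 × 1000 = 17.259 mas.

17.3 mas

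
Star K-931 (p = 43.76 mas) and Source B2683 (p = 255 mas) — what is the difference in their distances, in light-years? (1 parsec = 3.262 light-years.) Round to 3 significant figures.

61.8 ly

d_A = 1/0.04376″ = 22.852 pc; d_B = 1/0.2550″ = 3.9216 pc.
|d_B − d_A| = |3.9216 − 22.852| = 18.93 pc = 18.93 × 3.262 ly = 61.75 ly.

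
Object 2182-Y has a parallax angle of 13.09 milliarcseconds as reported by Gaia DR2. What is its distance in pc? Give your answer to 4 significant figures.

76.39 pc

p = 13.09 milliarcseconds = 0.01309 arcsec.
d = 1/p = 1/0.01309 = 76.394 pc.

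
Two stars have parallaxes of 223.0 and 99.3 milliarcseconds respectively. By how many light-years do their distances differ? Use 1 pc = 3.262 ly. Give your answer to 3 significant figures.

d_A = 1/0.2230″ = 4.4843 pc; d_B = 1/0.09930″ = 10.07 pc.
|d_B − d_A| = |10.07 − 4.4843| = 5.5857 pc = 5.5857 × 3.262 ly = 18.221 ly.

18.2 ly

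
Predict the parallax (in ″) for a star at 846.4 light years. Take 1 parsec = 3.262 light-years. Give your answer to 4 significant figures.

0.003854 ″

d = 846.4 ly ÷ 3.262 = 259.47 pc.
p = 1/d = 1/259.47 = 0.003854 arcsec.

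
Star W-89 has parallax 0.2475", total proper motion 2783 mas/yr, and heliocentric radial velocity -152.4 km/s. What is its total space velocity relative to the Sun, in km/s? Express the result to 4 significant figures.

161.5 km/s

d = 1/p = 1/0.2475″ = 4.0404 pc.
μ = 2783 mas/yr = 2.783 ″/yr.
v_t = 4.740 μ d = 4.740 × 2.783 × 4.0404 = 53.299 km/s.
v = √(v_r² + v_t²) = √((-152.4)² + 53.299²) = √26066.5 = 161.45 km/s.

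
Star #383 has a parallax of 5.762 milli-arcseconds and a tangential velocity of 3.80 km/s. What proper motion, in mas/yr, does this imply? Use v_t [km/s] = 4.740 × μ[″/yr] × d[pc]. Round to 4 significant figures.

4.619 mas/yr

d = 1/p = 1/0.005762″ = 173.55 pc.
μ = v_t / (4.74 d) = 3.80 / (4.74 × 173.55) = 3.80 / 822.63 = 0.0046193 ″/yr = 4.6193 mas/yr.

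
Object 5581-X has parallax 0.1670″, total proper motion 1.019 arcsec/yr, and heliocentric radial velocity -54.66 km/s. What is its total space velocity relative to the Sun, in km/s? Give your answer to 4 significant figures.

61.84 km/s

d = 1/p = 1/0.1670″ = 5.988 pc.
v_t = 4.740 μ d = 4.740 × 1.019 × 5.988 = 28.922 km/s.
v = √(v_r² + v_t²) = √((-54.66)² + 28.922²) = √3824.2 = 61.84 km/s.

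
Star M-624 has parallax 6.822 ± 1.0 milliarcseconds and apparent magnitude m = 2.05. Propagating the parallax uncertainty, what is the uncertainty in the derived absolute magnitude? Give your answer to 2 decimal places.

σ_M = 0.32 mag

M = m − 5 log₁₀ d + 5 = m + 5 log₁₀ p + 5, so ∂M/∂p = 5/(p ln 10).
σ_M = (5/ln 10) · (σ_p/p) = 2.1715 × 1.0/6.822 = 2.1715 × 0.14658 = 0.3183.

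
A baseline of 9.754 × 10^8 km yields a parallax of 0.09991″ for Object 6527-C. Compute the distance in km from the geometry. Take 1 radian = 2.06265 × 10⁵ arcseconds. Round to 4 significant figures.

θ = 0.09991″ = 0.09991/206265 = 4.8438 × 10^-7 rad.
d = B/θ = (9.754 × 10^8) / (4.8438 × 10^-7) = 2.0137 × 10^15 km.

2.014 × 10^15 km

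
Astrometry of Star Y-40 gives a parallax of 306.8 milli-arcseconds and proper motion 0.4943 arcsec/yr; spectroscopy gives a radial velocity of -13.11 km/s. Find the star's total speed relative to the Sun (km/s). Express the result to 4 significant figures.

15.17 km/s

d = 1/p = 1/0.3068″ = 3.2595 pc.
v_t = 4.740 μ d = 4.740 × 0.4943 × 3.2595 = 7.6369 km/s.
v = √(v_r² + v_t²) = √((-13.11)² + 7.6369²) = √230.194 = 15.172 km/s.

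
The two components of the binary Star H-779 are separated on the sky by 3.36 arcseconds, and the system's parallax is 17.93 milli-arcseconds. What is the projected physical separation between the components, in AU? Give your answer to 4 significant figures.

187.4 AU

d = 1/p = 1/0.01793″ = 55.772 pc.
At distance d (pc), an angle of θ arcsec spans θ·d AU: s = 3.36 × 55.772 = 187.39 AU.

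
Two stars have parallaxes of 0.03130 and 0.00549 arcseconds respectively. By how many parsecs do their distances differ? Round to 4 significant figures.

d_A = 1/0.03130″ = 31.949 pc; d_B = 1/0.005490″ = 182.15 pc.
|d_B − d_A| = |182.15 − 31.949| = 150.2 pc.

150.2 pc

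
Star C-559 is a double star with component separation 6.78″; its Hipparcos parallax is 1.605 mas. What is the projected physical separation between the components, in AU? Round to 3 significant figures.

d = 1/p = 1/0.001605″ = 623.05 pc.
At distance d (pc), an angle of θ arcsec spans θ·d AU: s = 6.78 × 623.05 = 4224.3 AU.

4220 AU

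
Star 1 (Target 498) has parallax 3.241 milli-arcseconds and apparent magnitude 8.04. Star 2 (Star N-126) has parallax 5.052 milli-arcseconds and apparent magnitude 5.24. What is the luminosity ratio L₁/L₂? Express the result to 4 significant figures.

d₁ = 1/p₁ = 1/0.003241″ = 308.55 pc; d₂ = 1/p₂ = 1/0.005052″ = 197.94 pc.
M₁ = m₁ − 5 log₁₀ d₁ + 5 = 8.04 − 12.4466 + 5 = 0.5934.
M₂ = 5.24 − 11.4827 + 5 = -1.2427.
L₁/L₂ = 10^(0.4(M₂ − M₁)) = 10^(0.4 × (-1.8361)) = 10^(-0.73444) = 0.18431.

L₁/L₂ = 0.1843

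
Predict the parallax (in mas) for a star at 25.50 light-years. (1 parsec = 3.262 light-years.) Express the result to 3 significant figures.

d = 25.50 ly ÷ 3.262 = 7.8173 pc.
p = 1/d = 1/7.8173 = 0.12792 arcsec.
= 0.12792 × 1000 = 127.92 mas.

128 mas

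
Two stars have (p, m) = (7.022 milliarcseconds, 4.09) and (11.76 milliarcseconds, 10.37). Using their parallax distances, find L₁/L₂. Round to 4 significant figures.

d₁ = 1/p₁ = 1/0.007022″ = 142.41 pc; d₂ = 1/p₂ = 1/0.01176″ = 85.034 pc.
M₁ = m₁ − 5 log₁₀ d₁ + 5 = 4.09 − 10.7677 + 5 = -1.6777.
M₂ = 10.37 − 9.6480 + 5 = 5.7220.
L₁/L₂ = 10^(0.4(M₂ − M₁)) = 10^(0.4 × 7.3997) = 10^2.95988 = 911.76.

L₁/L₂ = 911.8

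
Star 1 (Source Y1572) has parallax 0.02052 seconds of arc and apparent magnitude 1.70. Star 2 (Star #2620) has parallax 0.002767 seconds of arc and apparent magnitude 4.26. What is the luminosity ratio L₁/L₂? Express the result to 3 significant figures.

d₁ = 1/p₁ = 1/0.02052″ = 48.733 pc; d₂ = 1/p₂ = 1/0.002767″ = 361.4 pc.
M₁ = m₁ − 5 log₁₀ d₁ + 5 = 1.70 − 8.4391 + 5 = -1.7391.
M₂ = 4.26 − 12.7899 + 5 = -3.5299.
L₁/L₂ = 10^(0.4(M₂ − M₁)) = 10^(0.4 × (-1.7908)) = 10^(-0.71632) = 0.19217.

L₁/L₂ = 0.192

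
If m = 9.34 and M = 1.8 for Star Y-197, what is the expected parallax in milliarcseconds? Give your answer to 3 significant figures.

m − M = 9.34 − 1.8 = 7.54.
d = 10^((m−M)/5 + 1) = 10^2.508 = 322.11 pc.
p = 1/d = 1/322.11 = 0.0031045 arcsec = 3.1045 mas.

3.10 mas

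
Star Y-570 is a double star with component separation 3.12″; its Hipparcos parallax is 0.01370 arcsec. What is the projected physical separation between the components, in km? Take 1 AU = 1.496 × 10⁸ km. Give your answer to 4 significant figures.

d = 1/p = 1/0.01370″ = 72.993 pc.
At distance d (pc), an angle of θ arcsec spans θ·d AU: s = 3.12 × 72.993 = 227.74 AU.
= 227.74 × 1.496 × 10⁸ km = 3.4070 × 10^10 km.

3.407 × 10^10 km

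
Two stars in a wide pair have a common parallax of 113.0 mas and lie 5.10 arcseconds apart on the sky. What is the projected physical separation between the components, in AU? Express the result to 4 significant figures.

45.13 AU

d = 1/p = 1/0.1130″ = 8.8496 pc.
At distance d (pc), an angle of θ arcsec spans θ·d AU: s = 5.10 × 8.8496 = 45.133 AU.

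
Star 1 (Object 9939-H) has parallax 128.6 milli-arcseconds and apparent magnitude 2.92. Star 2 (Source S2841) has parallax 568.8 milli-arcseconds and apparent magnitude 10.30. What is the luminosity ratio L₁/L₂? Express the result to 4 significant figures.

d₁ = 1/p₁ = 1/0.1286″ = 7.776 pc; d₂ = 1/p₂ = 1/0.5688″ = 1.7581 pc.
M₁ = m₁ − 5 log₁₀ d₁ + 5 = 2.92 − 4.4538 + 5 = 3.4662.
M₂ = 10.30 − 1.2252 + 5 = 14.0748.
L₁/L₂ = 10^(0.4(M₂ − M₁)) = 10^(0.4 × 10.6086) = 10^4.24344 = 17516.

L₁/L₂ = 17520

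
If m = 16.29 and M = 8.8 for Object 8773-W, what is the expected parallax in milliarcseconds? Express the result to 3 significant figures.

m − M = 16.29 − 8.8 = 7.49.
d = 10^((m−M)/5 + 1) = 10^2.498 = 314.77 pc.
p = 1/d = 1/314.77 = 0.0031769 arcsec = 3.1769 mas.

3.18 mas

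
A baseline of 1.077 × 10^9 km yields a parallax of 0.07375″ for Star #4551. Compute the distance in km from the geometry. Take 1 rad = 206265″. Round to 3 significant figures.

3.01 × 10^15 km

θ = 0.07375″ = 0.07375/206265 = 3.5755 × 10^-7 rad.
d = B/θ = (1.077 × 10^9) / (3.5755 × 10^-7) = 3.0122 × 10^15 km.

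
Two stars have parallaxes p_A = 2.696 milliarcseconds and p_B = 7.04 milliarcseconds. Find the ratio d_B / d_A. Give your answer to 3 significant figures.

0.383

Since d = 1/p, d_B/d_A = p_A/p_B.
= 2.696 / 7.04 = 0.38295.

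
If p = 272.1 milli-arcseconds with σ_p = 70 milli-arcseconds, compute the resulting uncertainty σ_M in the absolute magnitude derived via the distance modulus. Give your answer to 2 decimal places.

M = m − 5 log₁₀ d + 5 = m + 5 log₁₀ p + 5, so ∂M/∂p = 5/(p ln 10).
σ_M = (5/ln 10) · (σ_p/p) = 2.1715 × 70/272.1 = 2.1715 × 0.25726 = 0.55864.

σ_M = 0.56 mag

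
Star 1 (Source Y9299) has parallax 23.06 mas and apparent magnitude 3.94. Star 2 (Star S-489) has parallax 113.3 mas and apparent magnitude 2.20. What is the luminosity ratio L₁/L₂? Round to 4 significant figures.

L₁/L₂ = 4.861

d₁ = 1/p₁ = 1/0.02306″ = 43.365 pc; d₂ = 1/p₂ = 1/0.1133″ = 8.8261 pc.
M₁ = m₁ − 5 log₁₀ d₁ + 5 = 3.94 − 8.1857 + 5 = 0.7543.
M₂ = 2.20 − 4.7288 + 5 = 2.4712.
L₁/L₂ = 10^(0.4(M₂ − M₁)) = 10^(0.4 × 1.7169) = 10^0.68676 = 4.8614.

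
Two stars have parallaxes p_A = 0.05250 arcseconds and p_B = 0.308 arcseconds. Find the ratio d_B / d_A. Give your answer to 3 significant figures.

Since d = 1/p, d_B/d_A = p_A/p_B.
= 0.05250 / 0.308 = 0.17045.

0.170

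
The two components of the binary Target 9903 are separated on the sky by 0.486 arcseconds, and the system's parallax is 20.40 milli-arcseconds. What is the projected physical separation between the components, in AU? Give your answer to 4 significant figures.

d = 1/p = 1/0.02040″ = 49.02 pc.
At distance d (pc), an angle of θ arcsec spans θ·d AU: s = 0.486 × 49.02 = 23.824 AU.

23.82 AU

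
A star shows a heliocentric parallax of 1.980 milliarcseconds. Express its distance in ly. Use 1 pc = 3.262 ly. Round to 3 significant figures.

1650 ly

p = 1.980 milliarcseconds = 0.001980 arcsec.
d = 1/p = 1/0.001980 = 505.05 pc.
In light-years: 505.05 × 3.262 = 1647.5 ly.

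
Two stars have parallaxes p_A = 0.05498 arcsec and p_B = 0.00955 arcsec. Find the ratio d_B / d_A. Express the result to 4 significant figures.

5.757

Since d = 1/p, d_B/d_A = p_A/p_B.
= 0.05498 / 0.00955 = 5.7571.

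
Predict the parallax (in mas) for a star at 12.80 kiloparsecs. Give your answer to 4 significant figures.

0.07813 mas

d = 12.80 kpc = 12800 pc.
p = 1/d = 1/12800 = 0.000078125 arcsec.
= 0.000078125 × 1000 = 0.078125 mas.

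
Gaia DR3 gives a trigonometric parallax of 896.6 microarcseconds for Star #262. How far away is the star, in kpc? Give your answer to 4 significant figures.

1.115 kpc

p = 896.6 microarcseconds = 0.0008966 arcsec.
d = 1/p = 1/0.0008966 = 1115.3 pc.
= 1.1153 kpc.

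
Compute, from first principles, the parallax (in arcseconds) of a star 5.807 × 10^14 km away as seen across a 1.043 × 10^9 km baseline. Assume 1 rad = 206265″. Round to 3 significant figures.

θ ≈ B/d = (1.043 × 10^9) / (5.807 × 10^14) = 1.7961 × 10^-6 rad.
In arcseconds: 1.7961 × 10^-6 × 206265 = 0.37047″.

0.370 arcsec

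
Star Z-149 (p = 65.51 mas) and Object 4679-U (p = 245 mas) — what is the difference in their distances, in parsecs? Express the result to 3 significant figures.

11.2 pc

d_A = 1/0.06551″ = 15.265 pc; d_B = 1/0.2450″ = 4.0816 pc.
|d_B − d_A| = |4.0816 − 15.265| = 11.183 pc.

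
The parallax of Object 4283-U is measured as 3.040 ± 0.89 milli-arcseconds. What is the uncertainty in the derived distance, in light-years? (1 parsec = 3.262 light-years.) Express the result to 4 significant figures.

d = 1/p, so σ_d = σ_p / p².
σ_d = 0.000890 / (0.003040)² = 0.000890 / 0.0000092416 = 96.304 pc = 96.304 × 3.262 ly = 314.14 ly.

314.1 ly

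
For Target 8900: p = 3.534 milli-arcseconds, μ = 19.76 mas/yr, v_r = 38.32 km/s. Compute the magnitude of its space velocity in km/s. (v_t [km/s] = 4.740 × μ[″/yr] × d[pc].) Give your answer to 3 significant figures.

46.6 km/s

d = 1/p = 1/0.003534″ = 282.97 pc.
μ = 19.76 mas/yr = 0.01976 ″/yr.
v_t = 4.740 μ d = 4.740 × 0.01976 × 282.97 = 26.504 km/s.
v = √(v_r² + v_t²) = √(38.32² + 26.504²) = √2170.88 = 46.593 km/s.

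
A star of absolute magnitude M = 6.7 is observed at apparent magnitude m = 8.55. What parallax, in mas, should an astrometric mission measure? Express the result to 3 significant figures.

m − M = 8.55 − 6.7 = 1.85.
d = 10^((m−M)/5 + 1) = 10^1.370 = 23.442 pc.
p = 1/d = 1/23.442 = 0.042658 arcsec = 42.658 mas.

42.7 mas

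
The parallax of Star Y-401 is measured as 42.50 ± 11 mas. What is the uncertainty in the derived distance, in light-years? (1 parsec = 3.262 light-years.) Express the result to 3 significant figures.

19.9 ly

d = 1/p, so σ_d = σ_p / p².
σ_d = 0.0110 / (0.04250)² = 0.0110 / 0.0018063 = 6.0898 pc = 6.0898 × 3.262 ly = 19.865 ly.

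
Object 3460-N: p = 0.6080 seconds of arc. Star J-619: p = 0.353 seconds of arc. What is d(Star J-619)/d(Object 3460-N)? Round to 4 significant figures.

Since d = 1/p, d_B/d_A = p_A/p_B.
= 0.6080 / 0.353 = 1.7224.

1.722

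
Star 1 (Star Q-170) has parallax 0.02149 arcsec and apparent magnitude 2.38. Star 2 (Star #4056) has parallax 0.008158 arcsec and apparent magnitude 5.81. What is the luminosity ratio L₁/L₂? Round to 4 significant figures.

L₁/L₂ = 3.394

d₁ = 1/p₁ = 1/0.02149″ = 46.533 pc; d₂ = 1/p₂ = 1/0.008158″ = 122.58 pc.
M₁ = m₁ − 5 log₁₀ d₁ + 5 = 2.38 − 8.3388 + 5 = -0.9588.
M₂ = 5.81 − 10.4421 + 5 = 0.3679.
L₁/L₂ = 10^(0.4(M₂ − M₁)) = 10^(0.4 × 1.3267) = 10^0.53068 = 3.3938.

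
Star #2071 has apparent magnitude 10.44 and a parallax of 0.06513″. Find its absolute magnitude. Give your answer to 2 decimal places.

d = 1/p = 1/0.06513″ = 15.354 pc.
m − M = 5 log₁₀(15.354) − 5 = 5.9311 − 5 = 0.9311.
M = m − (m − M) = 10.44 − 0.9311 = 9.51.

M = 9.51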